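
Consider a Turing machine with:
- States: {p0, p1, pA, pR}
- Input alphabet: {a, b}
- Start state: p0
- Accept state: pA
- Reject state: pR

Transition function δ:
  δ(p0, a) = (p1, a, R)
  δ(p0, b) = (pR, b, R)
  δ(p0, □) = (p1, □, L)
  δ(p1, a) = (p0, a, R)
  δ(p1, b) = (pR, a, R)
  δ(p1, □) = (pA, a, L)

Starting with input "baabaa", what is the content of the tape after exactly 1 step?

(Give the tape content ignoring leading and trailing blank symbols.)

Execution trace:
Initial: [p0]baabaa
Step 1: δ(p0, b) = (pR, b, R) → b[pR]aabaa

The machine reaches the reject state pR and halts.

After 1 step, the tape (ignoring leading/trailing blanks) is: baabaa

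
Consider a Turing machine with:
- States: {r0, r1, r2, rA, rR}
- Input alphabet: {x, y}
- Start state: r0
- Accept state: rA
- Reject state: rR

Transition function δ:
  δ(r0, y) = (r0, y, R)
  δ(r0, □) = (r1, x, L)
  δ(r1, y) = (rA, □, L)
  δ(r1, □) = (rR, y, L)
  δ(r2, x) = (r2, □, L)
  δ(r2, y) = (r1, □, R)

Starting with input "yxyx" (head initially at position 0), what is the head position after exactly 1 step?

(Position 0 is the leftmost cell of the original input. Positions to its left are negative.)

Execution trace (head position shown):
Step 0: [r0]yxyx  (head at position 0)
Step 1: move right → y[r0]xyx  (head at position 1)

After 1 step, the head is at position 1.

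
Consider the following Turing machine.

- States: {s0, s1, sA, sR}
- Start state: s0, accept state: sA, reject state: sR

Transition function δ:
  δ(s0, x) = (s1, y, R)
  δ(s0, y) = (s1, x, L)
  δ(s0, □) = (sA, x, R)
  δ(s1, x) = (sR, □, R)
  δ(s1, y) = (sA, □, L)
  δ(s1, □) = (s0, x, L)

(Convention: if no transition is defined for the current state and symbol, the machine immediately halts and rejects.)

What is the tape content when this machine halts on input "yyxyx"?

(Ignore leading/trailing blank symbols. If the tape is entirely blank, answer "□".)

Execution trace:
Initial: [s0]yyxyx
Step 1: δ(s0, y) = (s1, x, L) → [s1]□xyxyx
Step 2: δ(s1, □) = (s0, x, L) → [s0]□xxyxyx
Step 3: δ(s0, □) = (sA, x, R) → x[sA]xxyxyx

The machine reaches the accept state sA and halts.

Final tape (ignoring leading/trailing blanks): xxxyxyx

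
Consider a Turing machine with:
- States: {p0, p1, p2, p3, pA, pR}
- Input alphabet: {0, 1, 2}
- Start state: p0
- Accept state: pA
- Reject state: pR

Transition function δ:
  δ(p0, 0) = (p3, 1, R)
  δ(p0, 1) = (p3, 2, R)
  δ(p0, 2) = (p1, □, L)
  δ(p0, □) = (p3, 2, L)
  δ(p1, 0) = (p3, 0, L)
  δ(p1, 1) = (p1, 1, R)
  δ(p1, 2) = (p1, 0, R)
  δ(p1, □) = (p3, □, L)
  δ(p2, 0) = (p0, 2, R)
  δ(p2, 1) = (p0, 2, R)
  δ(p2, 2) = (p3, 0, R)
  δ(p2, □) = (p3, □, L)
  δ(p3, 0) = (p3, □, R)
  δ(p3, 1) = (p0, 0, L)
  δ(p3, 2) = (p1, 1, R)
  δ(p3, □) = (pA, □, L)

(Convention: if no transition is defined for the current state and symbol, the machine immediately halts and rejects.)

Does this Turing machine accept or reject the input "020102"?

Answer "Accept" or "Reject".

Execution trace:
Initial: [p0]020102
Step 1: δ(p0, 0) = (p3, 1, R) → 1[p3]20102
Step 2: δ(p3, 2) = (p1, 1, R) → 11[p1]0102
Step 3: δ(p1, 0) = (p3, 0, L) → 1[p3]10102
Step 4: δ(p3, 1) = (p0, 0, L) → [p0]100102
Step 5: δ(p0, 1) = (p3, 2, R) → 2[p3]00102
Step 6: δ(p3, 0) = (p3, □, R) → 2□[p3]0102
Step 7: δ(p3, 0) = (p3, □, R) → 2□□[p3]102
Step 8: δ(p3, 1) = (p0, 0, L) → 2□[p0]□002
Step 9: δ(p0, □) = (p3, 2, L) → 2[p3]□2002
Step 10: δ(p3, □) = (pA, □, L) → [pA]2□2002

The machine reaches the accept state pA and halts.

Answer: Accept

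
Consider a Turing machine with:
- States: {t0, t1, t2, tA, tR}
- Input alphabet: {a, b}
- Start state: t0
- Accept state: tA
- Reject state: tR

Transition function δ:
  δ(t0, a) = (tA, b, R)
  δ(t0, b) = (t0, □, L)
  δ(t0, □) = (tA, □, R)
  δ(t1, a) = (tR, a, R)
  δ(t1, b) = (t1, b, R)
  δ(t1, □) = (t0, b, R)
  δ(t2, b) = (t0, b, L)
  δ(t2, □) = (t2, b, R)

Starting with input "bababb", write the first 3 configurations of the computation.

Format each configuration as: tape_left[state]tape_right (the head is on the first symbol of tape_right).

Transitions applied:
Step 1: δ(t0, b) = (t0, □, L)
Step 2: δ(t0, □) = (tA, □, R)

The first 3 configurations are:
[t0]bababb ⊢ [t0]□□ababb ⊢ □[tA]□ababb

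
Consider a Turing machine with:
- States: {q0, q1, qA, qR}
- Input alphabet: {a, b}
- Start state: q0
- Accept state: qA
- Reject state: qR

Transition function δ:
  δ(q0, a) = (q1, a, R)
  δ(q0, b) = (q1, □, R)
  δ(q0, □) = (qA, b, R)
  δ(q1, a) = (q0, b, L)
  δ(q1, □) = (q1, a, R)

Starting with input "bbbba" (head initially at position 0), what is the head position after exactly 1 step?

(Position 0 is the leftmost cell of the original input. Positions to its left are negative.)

Execution trace (head position shown):
Step 0: [q0]bbbba  (head at position 0)
Step 1: move right → □[q1]bbba  (head at position 1)

After 1 step, the head is at position 1.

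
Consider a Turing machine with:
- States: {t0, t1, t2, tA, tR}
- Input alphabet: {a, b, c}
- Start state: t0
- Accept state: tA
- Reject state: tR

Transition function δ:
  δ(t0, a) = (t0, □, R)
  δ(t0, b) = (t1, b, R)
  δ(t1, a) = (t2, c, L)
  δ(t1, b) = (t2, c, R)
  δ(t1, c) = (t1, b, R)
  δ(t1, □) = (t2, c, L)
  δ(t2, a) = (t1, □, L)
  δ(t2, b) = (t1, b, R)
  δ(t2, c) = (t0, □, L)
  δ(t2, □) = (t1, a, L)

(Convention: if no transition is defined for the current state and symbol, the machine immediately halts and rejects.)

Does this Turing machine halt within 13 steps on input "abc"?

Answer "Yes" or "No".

Execution trace:
Initial: [t0]abc
Step 1: δ(t0, a) = (t0, □, R) → □[t0]bc
Step 2: δ(t0, b) = (t1, b, R) → □b[t1]c
Step 3: δ(t1, c) = (t1, b, R) → □bb[t1]□
Step 4: δ(t1, □) = (t2, c, L) → □b[t2]bc
Step 5: δ(t2, b) = (t1, b, R) → □bb[t1]c
Step 6: δ(t1, c) = (t1, b, R) → □bbb[t1]□
Step 7: δ(t1, □) = (t2, c, L) → □bb[t2]bc
Step 8: δ(t2, b) = (t1, b, R) → □bbb[t1]c
Step 9: δ(t1, c) = (t1, b, R) → □bbbb[t1]□
Step 10: δ(t1, □) = (t2, c, L) → □bbb[t2]bc
Step 11: δ(t2, b) = (t1, b, R) → □bbbb[t1]c
Step 12: δ(t1, c) = (t1, b, R) → □bbbbb[t1]□
Step 13: δ(t1, □) = (t2, c, L) → □bbbb[t2]bc

The machine has not reached a halting state after 13 steps.
The machine did not halt within the 13-step bound.

Answer: No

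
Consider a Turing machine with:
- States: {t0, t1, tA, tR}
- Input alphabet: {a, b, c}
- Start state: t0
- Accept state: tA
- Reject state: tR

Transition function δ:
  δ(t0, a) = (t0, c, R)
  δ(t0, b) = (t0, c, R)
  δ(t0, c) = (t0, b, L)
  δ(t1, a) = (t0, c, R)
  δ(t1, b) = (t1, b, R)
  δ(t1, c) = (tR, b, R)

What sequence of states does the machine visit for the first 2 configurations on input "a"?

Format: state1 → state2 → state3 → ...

Execution trace:
Initial: [t0]a
Step 1: δ(t0, a) = (t0, c, R) → c[t0]□

No transition is defined for δ(t0, □). By convention the machine halts and rejects.

State sequence: t0 → t0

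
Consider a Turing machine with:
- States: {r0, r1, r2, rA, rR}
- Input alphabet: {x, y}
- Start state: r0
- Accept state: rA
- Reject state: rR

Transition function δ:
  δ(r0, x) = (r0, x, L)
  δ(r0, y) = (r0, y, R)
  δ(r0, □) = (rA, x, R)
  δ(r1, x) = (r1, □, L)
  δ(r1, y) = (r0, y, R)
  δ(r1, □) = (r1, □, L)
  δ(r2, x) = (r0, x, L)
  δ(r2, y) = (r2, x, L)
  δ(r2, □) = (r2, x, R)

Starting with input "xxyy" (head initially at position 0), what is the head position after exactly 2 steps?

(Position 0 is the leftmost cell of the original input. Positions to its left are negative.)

Execution trace (head position shown):
Step 0: [r0]xxyy  (head at position 0)
Step 1: move left → [r0]□xxyy  (head at position -1)
Step 2: move right → x[rA]xxyy  (head at position 0)

After 2 steps, the head is at position 0.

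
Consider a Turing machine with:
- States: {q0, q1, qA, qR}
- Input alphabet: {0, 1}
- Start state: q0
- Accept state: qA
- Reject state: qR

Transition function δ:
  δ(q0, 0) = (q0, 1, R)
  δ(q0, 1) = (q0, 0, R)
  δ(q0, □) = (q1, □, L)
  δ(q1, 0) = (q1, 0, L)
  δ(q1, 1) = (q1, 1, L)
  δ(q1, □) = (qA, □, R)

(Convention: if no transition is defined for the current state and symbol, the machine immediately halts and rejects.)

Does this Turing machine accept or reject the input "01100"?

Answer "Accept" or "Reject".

Execution trace:
Initial: [q0]01100
Step 1: δ(q0, 0) = (q0, 1, R) → 1[q0]1100
Step 2: δ(q0, 1) = (q0, 0, R) → 10[q0]100
Step 3: δ(q0, 1) = (q0, 0, R) → 100[q0]00
Step 4: δ(q0, 0) = (q0, 1, R) → 1001[q0]0
Step 5: δ(q0, 0) = (q0, 1, R) → 10011[q0]□
Step 6: δ(q0, □) = (q1, □, L) → 1001[q1]1□
Step 7: δ(q1, 1) = (q1, 1, L) → 100[q1]11□
Step 8: δ(q1, 1) = (q1, 1, L) → 10[q1]011□
Step 9: δ(q1, 0) = (q1, 0, L) → 1[q1]0011□
Step 10: δ(q1, 0) = (q1, 0, L) → [q1]10011□
Step 11: δ(q1, 1) = (q1, 1, L) → [q1]□10011□
Step 12: δ(q1, □) = (qA, □, R) → □[qA]10011□

The machine reaches the accept state qA and halts.

Answer: Accept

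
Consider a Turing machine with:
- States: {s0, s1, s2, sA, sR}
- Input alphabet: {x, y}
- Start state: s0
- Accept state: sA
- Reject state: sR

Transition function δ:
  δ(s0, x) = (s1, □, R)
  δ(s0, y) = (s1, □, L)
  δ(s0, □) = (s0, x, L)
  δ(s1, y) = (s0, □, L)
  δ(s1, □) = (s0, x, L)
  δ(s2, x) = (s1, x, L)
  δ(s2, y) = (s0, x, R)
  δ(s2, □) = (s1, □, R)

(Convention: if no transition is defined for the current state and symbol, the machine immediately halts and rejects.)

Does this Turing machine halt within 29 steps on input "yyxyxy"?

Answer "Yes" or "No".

Execution trace:
Initial: [s0]yyxyxy
Step 1: δ(s0, y) = (s1, □, L) → [s1]□□yxyxy
Step 2: δ(s1, □) = (s0, x, L) → [s0]□x□yxyxy
Step 3: δ(s0, □) = (s0, x, L) → [s0]□xx□yxyxy
Step 4: δ(s0, □) = (s0, x, L) → [s0]□xxx□yxyxy
Step 5: δ(s0, □) = (s0, x, L) → [s0]□xxxx□yxyxy
Step 6: δ(s0, □) = (s0, x, L) → [s0]□xxxxx□yxyxy
Step 7: δ(s0, □) = (s0, x, L) → [s0]□xxxxxx□yxyxy
Step 8: δ(s0, □) = (s0, x, L) → [s0]□xxxxxxx□yxyxy
Step 9: δ(s0, □) = (s0, x, L) → [s0]□xxxxxxxx□yxyxy
Step 10: δ(s0, □) = (s0, x, L) → [s0]□xxxxxxxxx□yxyxy
Step 11: δ(s0, □) = (s0, x, L) → [s0]□xxxxxxxxxx□yxyxy
Step 12: δ(s0, □) = (s0, x, L) → [s0]□xxxxxxxxxxx□yxyxy
Step 13: δ(s0, □) = (s0, x, L) → [s0]□xxxxxxxxxxxx□yxyxy
Step 14: δ(s0, □) = (s0, x, L) → [s0]□xxxxxxxxxxxxx□yxyxy
Step 15: δ(s0, □) = (s0, x, L) → [s0]□xxxxxxxxxxxxxx□yxyxy
Step 16: δ(s0, □) = (s0, x, L) → [s0]□xxxxxxxxxxxxxxx□yxyxy
Step 17: δ(s0, □) = (s0, x, L) → [s0]□xxxxxxxxxxxxxxxx□yxyxy
Step 18: δ(s0, □) = (s0, x, L) → [s0]□xxxxxxxxxxxxxxxxx□yxyxy
Step 19: δ(s0, □) = (s0, x, L) → [s0]□xxxxxxxxxxxxxxxxxx□yxyxy
Step 20: δ(s0, □) = (s0, x, L) → [s0]□xxxxxxxxxxxxxxxxxxx□yxyxy
Step 21: δ(s0, □) = (s0, x, L) → [s0]□xxxxxxxxxxxxxxxxxxxx□yxyxy
Step 22: δ(s0, □) = (s0, x, L) → [s0]□xxxxxxxxxxxxxxxxxxxxx□yxyxy
Step 23: δ(s0, □) = (s0, x, L) → [s0]□xxxxxxxxxxxxxxxxxxxxxx□yxyxy
Step 24: δ(s0, □) = (s0, x, L) → [s0]□xxxxxxxxxxxxxxxxxxxxxxx□yxyxy
Step 25: δ(s0, □) = (s0, x, L) → [s0]□xxxxxxxxxxxxxxxxxxxxxxxx□yxyxy
Step 26: δ(s0, □) = (s0, x, L) → [s0]□xxxxxxxxxxxxxxxxxxxxxxxxx□yxyxy
Step 27: δ(s0, □) = (s0, x, L) → [s0]□xxxxxxxxxxxxxxxxxxxxxxxxxx□yxyxy
Step 28: δ(s0, □) = (s0, x, L) → [s0]□xxxxxxxxxxxxxxxxxxxxxxxxxxx□yxyxy
Step 29: δ(s0, □) = (s0, x, L) → [s0]□xxxxxxxxxxxxxxxxxxxxxxxxxxxx□yxyxy

The machine has not reached a halting state after 29 steps.
The machine did not halt within the 29-step bound.

Answer: No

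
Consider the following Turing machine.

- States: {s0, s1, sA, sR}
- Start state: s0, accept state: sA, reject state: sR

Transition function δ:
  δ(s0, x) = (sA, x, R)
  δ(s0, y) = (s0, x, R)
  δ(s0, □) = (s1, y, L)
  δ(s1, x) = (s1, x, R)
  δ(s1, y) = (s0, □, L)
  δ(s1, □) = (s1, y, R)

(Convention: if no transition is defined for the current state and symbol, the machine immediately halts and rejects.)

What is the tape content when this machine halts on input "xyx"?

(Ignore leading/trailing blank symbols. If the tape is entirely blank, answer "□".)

Execution trace:
Initial: [s0]xyx
Step 1: δ(s0, x) = (sA, x, R) → x[sA]yx

The machine reaches the accept state sA and halts.

Final tape (ignoring leading/trailing blanks): xyx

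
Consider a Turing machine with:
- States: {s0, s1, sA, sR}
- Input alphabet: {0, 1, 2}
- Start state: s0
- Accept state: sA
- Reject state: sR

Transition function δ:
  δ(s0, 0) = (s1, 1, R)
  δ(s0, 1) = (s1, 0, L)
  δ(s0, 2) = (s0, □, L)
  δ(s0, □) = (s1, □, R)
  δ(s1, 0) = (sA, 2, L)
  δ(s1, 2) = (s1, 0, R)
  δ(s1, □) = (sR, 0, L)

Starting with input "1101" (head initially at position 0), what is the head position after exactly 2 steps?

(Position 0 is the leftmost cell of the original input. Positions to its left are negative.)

Execution trace (head position shown):
Step 0: [s0]1101  (head at position 0)
Step 1: move left → [s1]□0101  (head at position -1)
Step 2: move left → [sR]□00101  (head at position -2)

After 2 steps, the head is at position -2.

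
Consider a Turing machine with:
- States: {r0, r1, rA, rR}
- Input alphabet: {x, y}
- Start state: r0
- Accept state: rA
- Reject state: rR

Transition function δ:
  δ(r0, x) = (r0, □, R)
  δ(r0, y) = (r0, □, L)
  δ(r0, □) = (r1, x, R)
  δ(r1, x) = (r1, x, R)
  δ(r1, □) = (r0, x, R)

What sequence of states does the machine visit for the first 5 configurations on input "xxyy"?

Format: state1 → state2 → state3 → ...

Execution trace:
Initial: [r0]xxyy
Step 1: δ(r0, x) = (r0, □, R) → □[r0]xyy
Step 2: δ(r0, x) = (r0, □, R) → □□[r0]yy
Step 3: δ(r0, y) = (r0, □, L) → □[r0]□□y
Step 4: δ(r0, □) = (r1, x, R) → □x[r1]□y

State sequence: r0 → r0 → r0 → r0 → r1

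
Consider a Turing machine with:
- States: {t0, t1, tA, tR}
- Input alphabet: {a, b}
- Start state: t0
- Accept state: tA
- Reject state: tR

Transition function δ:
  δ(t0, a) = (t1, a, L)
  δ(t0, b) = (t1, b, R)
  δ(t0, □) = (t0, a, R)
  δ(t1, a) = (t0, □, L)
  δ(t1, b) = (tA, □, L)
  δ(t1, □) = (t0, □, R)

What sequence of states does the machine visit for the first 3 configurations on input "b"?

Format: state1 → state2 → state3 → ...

Execution trace:
Initial: [t0]b
Step 1: δ(t0, b) = (t1, b, R) → b[t1]□
Step 2: δ(t1, □) = (t0, □, R) → b□[t0]□

State sequence: t0 → t1 → t0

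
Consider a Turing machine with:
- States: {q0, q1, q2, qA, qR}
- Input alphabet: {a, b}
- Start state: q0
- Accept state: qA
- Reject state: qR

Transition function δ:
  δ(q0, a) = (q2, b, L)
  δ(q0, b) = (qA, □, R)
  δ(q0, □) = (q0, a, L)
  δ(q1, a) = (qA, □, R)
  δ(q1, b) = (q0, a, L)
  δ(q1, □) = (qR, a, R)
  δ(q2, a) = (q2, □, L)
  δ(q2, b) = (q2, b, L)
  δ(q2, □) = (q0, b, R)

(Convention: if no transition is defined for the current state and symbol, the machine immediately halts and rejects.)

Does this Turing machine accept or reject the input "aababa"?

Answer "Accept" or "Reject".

Execution trace:
Initial: [q0]aababa
Step 1: δ(q0, a) = (q2, b, L) → [q2]□bababa
Step 2: δ(q2, □) = (q0, b, R) → b[q0]bababa
Step 3: δ(q0, b) = (qA, □, R) → b□[qA]ababa

The machine reaches the accept state qA and halts.

Answer: Accept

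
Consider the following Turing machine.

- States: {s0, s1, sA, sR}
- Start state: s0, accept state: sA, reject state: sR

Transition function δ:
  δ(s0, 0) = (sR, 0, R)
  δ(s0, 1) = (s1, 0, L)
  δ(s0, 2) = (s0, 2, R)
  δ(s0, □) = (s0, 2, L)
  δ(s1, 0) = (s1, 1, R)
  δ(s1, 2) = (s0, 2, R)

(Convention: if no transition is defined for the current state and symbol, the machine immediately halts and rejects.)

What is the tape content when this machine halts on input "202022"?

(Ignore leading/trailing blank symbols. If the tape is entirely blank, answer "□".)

Execution trace:
Initial: [s0]202022
Step 1: δ(s0, 2) = (s0, 2, R) → 2[s0]02022
Step 2: δ(s0, 0) = (sR, 0, R) → 20[sR]2022

The machine reaches the reject state sR and halts.

Final tape (ignoring leading/trailing blanks): 202022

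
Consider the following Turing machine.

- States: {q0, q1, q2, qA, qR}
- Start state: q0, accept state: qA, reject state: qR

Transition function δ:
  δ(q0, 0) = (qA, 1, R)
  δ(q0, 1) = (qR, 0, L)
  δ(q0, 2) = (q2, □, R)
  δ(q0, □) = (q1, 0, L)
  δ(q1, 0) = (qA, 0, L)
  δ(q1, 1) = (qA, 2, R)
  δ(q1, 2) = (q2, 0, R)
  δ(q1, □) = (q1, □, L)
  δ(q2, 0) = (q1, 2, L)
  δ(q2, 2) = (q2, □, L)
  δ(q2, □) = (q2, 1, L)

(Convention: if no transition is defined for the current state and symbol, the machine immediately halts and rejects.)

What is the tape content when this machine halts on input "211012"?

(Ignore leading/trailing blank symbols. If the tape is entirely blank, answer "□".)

Execution trace:
Initial: [q0]211012
Step 1: δ(q0, 2) = (q2, □, R) → □[q2]11012

No transition is defined for δ(q2, 1). By convention the machine halts and rejects.

Final tape (ignoring leading/trailing blanks): 11012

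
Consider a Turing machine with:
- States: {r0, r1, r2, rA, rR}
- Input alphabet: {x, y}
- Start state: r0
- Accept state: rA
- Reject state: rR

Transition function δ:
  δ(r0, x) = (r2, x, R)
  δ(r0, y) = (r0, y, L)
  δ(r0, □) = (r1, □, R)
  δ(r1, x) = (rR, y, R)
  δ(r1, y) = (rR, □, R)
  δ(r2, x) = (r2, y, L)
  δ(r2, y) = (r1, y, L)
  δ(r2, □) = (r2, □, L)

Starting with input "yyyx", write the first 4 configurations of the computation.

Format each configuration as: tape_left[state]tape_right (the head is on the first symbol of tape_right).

Transitions applied:
Step 1: δ(r0, y) = (r0, y, L)
Step 2: δ(r0, □) = (r1, □, R)
Step 3: δ(r1, y) = (rR, □, R)

The first 4 configurations are:
[r0]yyyx ⊢ [r0]□yyyx ⊢ □[r1]yyyx ⊢ □□[rR]yyx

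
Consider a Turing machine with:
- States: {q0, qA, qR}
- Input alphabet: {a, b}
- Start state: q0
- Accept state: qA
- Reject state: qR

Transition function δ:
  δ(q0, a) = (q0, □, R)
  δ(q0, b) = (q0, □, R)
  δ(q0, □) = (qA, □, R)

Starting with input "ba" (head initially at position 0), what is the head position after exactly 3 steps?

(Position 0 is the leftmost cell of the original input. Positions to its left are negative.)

Execution trace (head position shown):
Step 0: [q0]ba  (head at position 0)
Step 1: move right → □[q0]a  (head at position 1)
Step 2: move right → □□[q0]□  (head at position 2)
Step 3: move right → □□□[qA]□  (head at position 3)

After 3 steps, the head is at position 3.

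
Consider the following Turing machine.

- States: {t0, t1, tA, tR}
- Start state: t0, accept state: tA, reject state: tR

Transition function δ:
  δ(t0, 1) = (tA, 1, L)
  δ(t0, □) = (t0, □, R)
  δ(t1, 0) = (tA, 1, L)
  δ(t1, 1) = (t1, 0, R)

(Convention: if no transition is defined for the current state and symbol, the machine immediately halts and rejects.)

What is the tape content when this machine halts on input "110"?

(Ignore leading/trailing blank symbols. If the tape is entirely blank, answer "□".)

Execution trace:
Initial: [t0]110
Step 1: δ(t0, 1) = (tA, 1, L) → [tA]□110

The machine reaches the accept state tA and halts.

Final tape (ignoring leading/trailing blanks): 110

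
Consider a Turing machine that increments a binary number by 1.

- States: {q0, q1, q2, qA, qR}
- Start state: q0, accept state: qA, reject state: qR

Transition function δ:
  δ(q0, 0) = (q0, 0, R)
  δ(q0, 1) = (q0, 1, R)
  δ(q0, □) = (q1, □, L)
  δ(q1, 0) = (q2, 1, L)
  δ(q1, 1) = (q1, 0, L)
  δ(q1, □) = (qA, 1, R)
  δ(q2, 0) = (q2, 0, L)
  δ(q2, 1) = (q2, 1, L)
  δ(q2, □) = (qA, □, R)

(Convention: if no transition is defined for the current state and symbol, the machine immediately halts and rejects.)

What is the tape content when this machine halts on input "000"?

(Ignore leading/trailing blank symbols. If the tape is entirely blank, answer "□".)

Execution trace:
Initial: [q0]000
Step 1: δ(q0, 0) = (q0, 0, R) → 0[q0]00
Step 2: δ(q0, 0) = (q0, 0, R) → 00[q0]0
Step 3: δ(q0, 0) = (q0, 0, R) → 000[q0]□
Step 4: δ(q0, □) = (q1, □, L) → 00[q1]0□
Step 5: δ(q1, 0) = (q2, 1, L) → 0[q2]01□
Step 6: δ(q2, 0) = (q2, 0, L) → [q2]001□
Step 7: δ(q2, 0) = (q2, 0, L) → [q2]□001□
Step 8: δ(q2, □) = (qA, □, R) → □[qA]001□

The machine reaches the accept state qA and halts.

Final tape (ignoring leading/trailing blanks): 001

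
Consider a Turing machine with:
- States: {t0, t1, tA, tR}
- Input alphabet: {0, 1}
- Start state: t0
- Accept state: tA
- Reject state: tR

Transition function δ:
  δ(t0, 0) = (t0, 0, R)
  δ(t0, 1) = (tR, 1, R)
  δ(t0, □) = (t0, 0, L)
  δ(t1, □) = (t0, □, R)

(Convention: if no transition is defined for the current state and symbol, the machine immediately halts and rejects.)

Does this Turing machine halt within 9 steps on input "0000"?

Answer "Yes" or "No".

Execution trace:
Initial: [t0]0000
Step 1: δ(t0, 0) = (t0, 0, R) → 0[t0]000
Step 2: δ(t0, 0) = (t0, 0, R) → 00[t0]00
Step 3: δ(t0, 0) = (t0, 0, R) → 000[t0]0
Step 4: δ(t0, 0) = (t0, 0, R) → 0000[t0]□
Step 5: δ(t0, □) = (t0, 0, L) → 000[t0]00
Step 6: δ(t0, 0) = (t0, 0, R) → 0000[t0]0
Step 7: δ(t0, 0) = (t0, 0, R) → 00000[t0]□
Step 8: δ(t0, □) = (t0, 0, L) → 0000[t0]00
Step 9: δ(t0, 0) = (t0, 0, R) → 00000[t0]0

The machine has not reached a halting state after 9 steps.
The machine did not halt within the 9-step bound.

Answer: No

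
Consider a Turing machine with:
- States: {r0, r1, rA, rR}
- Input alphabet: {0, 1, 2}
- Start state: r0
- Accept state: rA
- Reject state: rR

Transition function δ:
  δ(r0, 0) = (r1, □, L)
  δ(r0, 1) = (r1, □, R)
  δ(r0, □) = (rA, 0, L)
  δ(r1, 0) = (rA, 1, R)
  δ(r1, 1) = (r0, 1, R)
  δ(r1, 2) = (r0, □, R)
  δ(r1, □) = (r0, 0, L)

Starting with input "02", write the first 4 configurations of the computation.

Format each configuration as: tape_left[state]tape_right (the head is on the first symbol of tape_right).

Transitions applied:
Step 1: δ(r0, 0) = (r1, □, L)
Step 2: δ(r1, □) = (r0, 0, L)
Step 3: δ(r0, □) = (rA, 0, L)

The first 4 configurations are:
[r0]02 ⊢ [r1]□□2 ⊢ [r0]□0□2 ⊢ [rA]□00□2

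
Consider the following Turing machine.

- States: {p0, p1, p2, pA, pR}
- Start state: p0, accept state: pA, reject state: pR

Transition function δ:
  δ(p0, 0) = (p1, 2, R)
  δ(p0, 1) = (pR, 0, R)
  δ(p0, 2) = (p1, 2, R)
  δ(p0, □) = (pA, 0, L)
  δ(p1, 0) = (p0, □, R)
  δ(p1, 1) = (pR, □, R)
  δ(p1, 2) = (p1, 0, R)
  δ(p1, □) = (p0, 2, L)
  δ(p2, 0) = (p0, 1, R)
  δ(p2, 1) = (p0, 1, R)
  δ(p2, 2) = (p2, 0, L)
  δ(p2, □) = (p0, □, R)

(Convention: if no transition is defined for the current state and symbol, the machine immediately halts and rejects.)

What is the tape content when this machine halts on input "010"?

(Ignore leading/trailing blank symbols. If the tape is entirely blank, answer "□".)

Execution trace:
Initial: [p0]010
Step 1: δ(p0, 0) = (p1, 2, R) → 2[p1]10
Step 2: δ(p1, 1) = (pR, □, R) → 2□[pR]0

The machine reaches the reject state pR and halts.

Final tape (ignoring leading/trailing blanks): 2□0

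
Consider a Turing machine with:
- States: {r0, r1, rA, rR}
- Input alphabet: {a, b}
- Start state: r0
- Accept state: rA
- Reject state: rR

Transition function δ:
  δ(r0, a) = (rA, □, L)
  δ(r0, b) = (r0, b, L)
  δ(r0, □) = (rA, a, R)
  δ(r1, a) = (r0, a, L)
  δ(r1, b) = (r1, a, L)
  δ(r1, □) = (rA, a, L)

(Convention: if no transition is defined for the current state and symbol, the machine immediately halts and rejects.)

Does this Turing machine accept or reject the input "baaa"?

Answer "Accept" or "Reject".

Execution trace:
Initial: [r0]baaa
Step 1: δ(r0, b) = (r0, b, L) → [r0]□baaa
Step 2: δ(r0, □) = (rA, a, R) → a[rA]baaa

The machine reaches the accept state rA and halts.

Answer: Accept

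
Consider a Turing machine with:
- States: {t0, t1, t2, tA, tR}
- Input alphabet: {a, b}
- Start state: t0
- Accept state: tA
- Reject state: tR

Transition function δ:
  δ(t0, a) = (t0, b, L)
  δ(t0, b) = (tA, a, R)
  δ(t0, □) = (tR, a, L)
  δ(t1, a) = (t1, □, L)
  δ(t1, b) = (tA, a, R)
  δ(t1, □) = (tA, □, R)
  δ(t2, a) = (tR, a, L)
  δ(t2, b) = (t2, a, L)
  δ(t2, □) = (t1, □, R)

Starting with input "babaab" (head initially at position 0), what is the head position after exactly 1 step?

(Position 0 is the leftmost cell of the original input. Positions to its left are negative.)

Execution trace (head position shown):
Step 0: [t0]babaab  (head at position 0)
Step 1: move right → a[tA]abaab  (head at position 1)

After 1 step, the head is at position 1.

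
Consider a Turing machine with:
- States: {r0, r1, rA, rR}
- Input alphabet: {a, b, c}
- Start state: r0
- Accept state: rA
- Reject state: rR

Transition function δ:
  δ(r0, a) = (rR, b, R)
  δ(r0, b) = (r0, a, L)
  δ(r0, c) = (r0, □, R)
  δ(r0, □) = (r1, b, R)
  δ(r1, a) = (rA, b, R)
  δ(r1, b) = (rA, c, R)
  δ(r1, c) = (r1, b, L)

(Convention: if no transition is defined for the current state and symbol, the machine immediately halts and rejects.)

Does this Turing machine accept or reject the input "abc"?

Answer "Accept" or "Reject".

Execution trace:
Initial: [r0]abc
Step 1: δ(r0, a) = (rR, b, R) → b[rR]bc

The machine reaches the reject state rR and halts.

Answer: Reject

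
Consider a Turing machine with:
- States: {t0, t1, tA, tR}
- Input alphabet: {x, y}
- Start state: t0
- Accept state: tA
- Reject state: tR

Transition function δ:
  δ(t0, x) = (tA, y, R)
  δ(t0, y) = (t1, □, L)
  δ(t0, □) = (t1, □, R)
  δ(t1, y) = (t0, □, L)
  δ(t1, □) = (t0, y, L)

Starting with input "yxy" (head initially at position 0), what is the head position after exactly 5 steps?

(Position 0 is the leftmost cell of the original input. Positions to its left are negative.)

Execution trace (head position shown):
Step 0: [t0]yxy  (head at position 0)
Step 1: move left → [t1]□□xy  (head at position -1)
Step 2: move left → [t0]□y□xy  (head at position -2)
Step 3: move right → □[t1]y□xy  (head at position -1)
Step 4: move left → [t0]□□□xy  (head at position -2)
Step 5: move right → □[t1]□□xy  (head at position -1)

After 5 steps, the head is at position -1.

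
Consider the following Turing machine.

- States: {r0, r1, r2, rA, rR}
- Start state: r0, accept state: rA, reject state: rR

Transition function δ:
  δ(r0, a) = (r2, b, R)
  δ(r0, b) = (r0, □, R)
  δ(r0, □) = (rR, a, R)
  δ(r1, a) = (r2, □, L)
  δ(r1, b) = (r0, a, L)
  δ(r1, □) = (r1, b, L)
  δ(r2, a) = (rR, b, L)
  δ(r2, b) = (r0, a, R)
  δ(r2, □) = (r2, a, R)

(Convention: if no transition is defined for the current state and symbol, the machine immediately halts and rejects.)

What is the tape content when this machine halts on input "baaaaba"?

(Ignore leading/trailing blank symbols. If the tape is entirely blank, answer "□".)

Execution trace:
Initial: [r0]baaaaba
Step 1: δ(r0, b) = (r0, □, R) → □[r0]aaaaba
Step 2: δ(r0, a) = (r2, b, R) → □b[r2]aaaba
Step 3: δ(r2, a) = (rR, b, L) → □[rR]bbaaba

The machine reaches the reject state rR and halts.

Final tape (ignoring leading/trailing blanks): bbaaba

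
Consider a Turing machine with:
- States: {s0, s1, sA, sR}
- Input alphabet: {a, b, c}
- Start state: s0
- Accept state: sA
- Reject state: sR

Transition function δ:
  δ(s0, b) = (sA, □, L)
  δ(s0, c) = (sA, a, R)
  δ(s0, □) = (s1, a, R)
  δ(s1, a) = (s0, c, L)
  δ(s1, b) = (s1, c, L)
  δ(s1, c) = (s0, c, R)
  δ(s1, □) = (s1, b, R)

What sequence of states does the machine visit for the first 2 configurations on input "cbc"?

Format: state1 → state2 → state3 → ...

Execution trace:
Initial: [s0]cbc
Step 1: δ(s0, c) = (sA, a, R) → a[sA]bc

The machine reaches the accept state sA and halts.

State sequence: s0 → sA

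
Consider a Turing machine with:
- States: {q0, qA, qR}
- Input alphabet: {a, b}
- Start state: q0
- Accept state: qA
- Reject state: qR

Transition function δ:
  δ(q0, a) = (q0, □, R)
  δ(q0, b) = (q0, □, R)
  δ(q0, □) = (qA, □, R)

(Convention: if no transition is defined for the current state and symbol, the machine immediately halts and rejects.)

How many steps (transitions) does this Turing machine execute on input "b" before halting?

Execution trace:
Initial: [q0]b
Step 1: δ(q0, b) = (q0, □, R) → □[q0]□
Step 2: δ(q0, □) = (qA, □, R) → □□[qA]□

The machine reaches the accept state qA and halts.

The machine executed 2 steps before halting.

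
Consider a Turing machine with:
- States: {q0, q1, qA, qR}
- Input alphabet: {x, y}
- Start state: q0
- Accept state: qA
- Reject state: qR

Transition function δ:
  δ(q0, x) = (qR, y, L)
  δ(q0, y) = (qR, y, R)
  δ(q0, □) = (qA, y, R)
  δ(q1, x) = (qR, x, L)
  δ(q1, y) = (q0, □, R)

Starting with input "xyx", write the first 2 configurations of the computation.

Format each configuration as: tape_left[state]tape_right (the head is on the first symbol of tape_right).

Transitions applied:
Step 1: δ(q0, x) = (qR, y, L)

The first 2 configurations are:
[q0]xyx ⊢ [qR]□yyx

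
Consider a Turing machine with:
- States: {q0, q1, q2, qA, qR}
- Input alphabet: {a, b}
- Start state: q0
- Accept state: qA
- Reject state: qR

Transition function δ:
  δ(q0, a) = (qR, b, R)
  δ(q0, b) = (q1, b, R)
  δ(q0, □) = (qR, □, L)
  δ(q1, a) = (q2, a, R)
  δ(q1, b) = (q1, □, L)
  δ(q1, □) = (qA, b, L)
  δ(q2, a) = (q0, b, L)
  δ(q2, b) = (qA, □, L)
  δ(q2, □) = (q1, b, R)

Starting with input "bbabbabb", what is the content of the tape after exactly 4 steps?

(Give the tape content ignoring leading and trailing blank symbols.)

Execution trace:
Initial: [q0]bbabbabb
Step 1: δ(q0, b) = (q1, b, R) → b[q1]babbabb
Step 2: δ(q1, b) = (q1, □, L) → [q1]b□abbabb
Step 3: δ(q1, b) = (q1, □, L) → [q1]□□□abbabb
Step 4: δ(q1, □) = (qA, b, L) → [qA]□b□□abbabb

The machine reaches the accept state qA and halts.

After 4 steps, the tape (ignoring leading/trailing blanks) is: b□□abbabb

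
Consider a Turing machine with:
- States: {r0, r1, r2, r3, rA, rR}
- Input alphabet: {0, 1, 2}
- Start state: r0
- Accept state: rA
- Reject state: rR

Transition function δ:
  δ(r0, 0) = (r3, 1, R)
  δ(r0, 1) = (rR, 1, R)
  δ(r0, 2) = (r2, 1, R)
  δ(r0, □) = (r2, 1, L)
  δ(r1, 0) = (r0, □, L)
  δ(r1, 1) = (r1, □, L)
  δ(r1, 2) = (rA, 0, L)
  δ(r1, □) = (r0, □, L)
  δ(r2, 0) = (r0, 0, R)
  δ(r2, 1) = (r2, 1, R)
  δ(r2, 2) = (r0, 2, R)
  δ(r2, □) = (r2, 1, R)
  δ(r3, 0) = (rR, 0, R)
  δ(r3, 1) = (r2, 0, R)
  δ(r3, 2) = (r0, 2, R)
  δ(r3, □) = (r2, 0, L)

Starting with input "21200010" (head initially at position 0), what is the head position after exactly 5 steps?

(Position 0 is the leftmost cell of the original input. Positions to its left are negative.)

Execution trace (head position shown):
Step 0: [r0]21200010  (head at position 0)
Step 1: move right → 1[r2]1200010  (head at position 1)
Step 2: move right → 11[r2]200010  (head at position 2)
Step 3: move right → 112[r0]00010  (head at position 3)
Step 4: move right → 1121[r3]0010  (head at position 4)
Step 5: move right → 11210[rR]010  (head at position 5)

After 5 steps, the head is at position 5.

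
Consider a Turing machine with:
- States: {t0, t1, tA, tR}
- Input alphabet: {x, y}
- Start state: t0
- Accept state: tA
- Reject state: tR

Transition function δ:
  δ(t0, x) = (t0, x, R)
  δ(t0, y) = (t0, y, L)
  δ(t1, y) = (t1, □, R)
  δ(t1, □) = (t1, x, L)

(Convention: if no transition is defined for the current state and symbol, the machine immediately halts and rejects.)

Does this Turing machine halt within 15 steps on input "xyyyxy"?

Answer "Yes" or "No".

Execution trace:
Initial: [t0]xyyyxy
Step 1: δ(t0, x) = (t0, x, R) → x[t0]yyyxy
Step 2: δ(t0, y) = (t0, y, L) → [t0]xyyyxy
Step 3: δ(t0, x) = (t0, x, R) → x[t0]yyyxy
Step 4: δ(t0, y) = (t0, y, L) → [t0]xyyyxy
Step 5: δ(t0, x) = (t0, x, R) → x[t0]yyyxy
Step 6: δ(t0, y) = (t0, y, L) → [t0]xyyyxy
Step 7: δ(t0, x) = (t0, x, R) → x[t0]yyyxy
Step 8: δ(t0, y) = (t0, y, L) → [t0]xyyyxy
Step 9: δ(t0, x) = (t0, x, R) → x[t0]yyyxy
Step 10: δ(t0, y) = (t0, y, L) → [t0]xyyyxy
Step 11: δ(t0, x) = (t0, x, R) → x[t0]yyyxy
Step 12: δ(t0, y) = (t0, y, L) → [t0]xyyyxy
Step 13: δ(t0, x) = (t0, x, R) → x[t0]yyyxy
Step 14: δ(t0, y) = (t0, y, L) → [t0]xyyyxy
Step 15: δ(t0, x) = (t0, x, R) → x[t0]yyyxy

The machine has not reached a halting state after 15 steps.
The machine did not halt within the 15-step bound.

Answer: No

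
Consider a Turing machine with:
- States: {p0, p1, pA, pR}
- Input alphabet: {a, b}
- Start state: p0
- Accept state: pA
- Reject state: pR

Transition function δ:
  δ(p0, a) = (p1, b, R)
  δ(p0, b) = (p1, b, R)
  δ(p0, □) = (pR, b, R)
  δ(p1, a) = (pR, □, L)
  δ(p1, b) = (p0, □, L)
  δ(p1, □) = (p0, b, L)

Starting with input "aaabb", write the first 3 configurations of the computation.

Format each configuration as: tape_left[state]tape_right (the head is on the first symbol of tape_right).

Transitions applied:
Step 1: δ(p0, a) = (p1, b, R)
Step 2: δ(p1, a) = (pR, □, L)

The first 3 configurations are:
[p0]aaabb ⊢ b[p1]aabb ⊢ [pR]b□abb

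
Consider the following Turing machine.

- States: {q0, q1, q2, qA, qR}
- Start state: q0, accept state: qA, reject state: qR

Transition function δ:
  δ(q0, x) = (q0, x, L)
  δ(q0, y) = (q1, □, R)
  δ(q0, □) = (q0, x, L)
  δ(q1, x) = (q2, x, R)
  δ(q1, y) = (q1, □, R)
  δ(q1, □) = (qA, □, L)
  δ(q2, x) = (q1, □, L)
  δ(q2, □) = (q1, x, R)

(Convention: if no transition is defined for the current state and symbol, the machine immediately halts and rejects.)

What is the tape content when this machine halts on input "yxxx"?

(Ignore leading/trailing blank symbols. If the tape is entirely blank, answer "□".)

Execution trace:
Initial: [q0]yxxx
Step 1: δ(q0, y) = (q1, □, R) → □[q1]xxx
Step 2: δ(q1, x) = (q2, x, R) → □x[q2]xx
Step 3: δ(q2, x) = (q1, □, L) → □[q1]x□x
Step 4: δ(q1, x) = (q2, x, R) → □x[q2]□x
Step 5: δ(q2, □) = (q1, x, R) → □xx[q1]x
Step 6: δ(q1, x) = (q2, x, R) → □xxx[q2]□
Step 7: δ(q2, □) = (q1, x, R) → □xxxx[q1]□
Step 8: δ(q1, □) = (qA, □, L) → □xxx[qA]x□

The machine reaches the accept state qA and halts.

Final tape (ignoring leading/trailing blanks): xxxx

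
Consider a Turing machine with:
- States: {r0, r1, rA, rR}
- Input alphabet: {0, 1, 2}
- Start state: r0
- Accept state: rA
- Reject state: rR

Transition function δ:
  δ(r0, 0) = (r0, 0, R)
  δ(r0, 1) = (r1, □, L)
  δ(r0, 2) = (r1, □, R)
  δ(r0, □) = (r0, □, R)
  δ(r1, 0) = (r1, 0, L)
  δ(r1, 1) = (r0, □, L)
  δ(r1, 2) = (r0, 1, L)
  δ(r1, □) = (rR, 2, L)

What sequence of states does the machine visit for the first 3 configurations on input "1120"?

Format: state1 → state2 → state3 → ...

Execution trace:
Initial: [r0]1120
Step 1: δ(r0, 1) = (r1, □, L) → [r1]□□120
Step 2: δ(r1, □) = (rR, 2, L) → [rR]□2□120

The machine reaches the reject state rR and halts.

State sequence: r0 → r1 → rR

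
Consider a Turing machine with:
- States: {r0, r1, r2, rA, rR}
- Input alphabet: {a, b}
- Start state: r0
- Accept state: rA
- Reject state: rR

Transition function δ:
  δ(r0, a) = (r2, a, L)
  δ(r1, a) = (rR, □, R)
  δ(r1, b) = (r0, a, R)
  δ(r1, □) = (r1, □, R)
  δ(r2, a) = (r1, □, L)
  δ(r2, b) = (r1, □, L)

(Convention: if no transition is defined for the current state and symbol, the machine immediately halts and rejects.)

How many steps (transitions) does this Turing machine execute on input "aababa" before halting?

Execution trace:
Initial: [r0]aababa
Step 1: δ(r0, a) = (r2, a, L) → [r2]□aababa

No transition is defined for δ(r2, □). By convention the machine halts and rejects.

The machine executed 1 step before halting.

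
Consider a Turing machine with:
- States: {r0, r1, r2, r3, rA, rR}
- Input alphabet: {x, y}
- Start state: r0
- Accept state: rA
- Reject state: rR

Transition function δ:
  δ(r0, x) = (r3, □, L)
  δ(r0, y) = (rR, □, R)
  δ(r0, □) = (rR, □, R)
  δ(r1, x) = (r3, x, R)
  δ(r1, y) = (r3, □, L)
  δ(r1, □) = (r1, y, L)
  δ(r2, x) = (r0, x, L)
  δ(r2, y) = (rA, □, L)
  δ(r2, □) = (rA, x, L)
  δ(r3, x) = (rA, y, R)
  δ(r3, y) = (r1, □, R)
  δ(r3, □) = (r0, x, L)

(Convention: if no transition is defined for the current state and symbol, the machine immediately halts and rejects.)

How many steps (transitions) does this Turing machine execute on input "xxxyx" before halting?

Execution trace:
Initial: [r0]xxxyx
Step 1: δ(r0, x) = (r3, □, L) → [r3]□□xxyx
Step 2: δ(r3, □) = (r0, x, L) → [r0]□x□xxyx
Step 3: δ(r0, □) = (rR, □, R) → □[rR]x□xxyx

The machine reaches the reject state rR and halts.

The machine executed 3 steps before halting.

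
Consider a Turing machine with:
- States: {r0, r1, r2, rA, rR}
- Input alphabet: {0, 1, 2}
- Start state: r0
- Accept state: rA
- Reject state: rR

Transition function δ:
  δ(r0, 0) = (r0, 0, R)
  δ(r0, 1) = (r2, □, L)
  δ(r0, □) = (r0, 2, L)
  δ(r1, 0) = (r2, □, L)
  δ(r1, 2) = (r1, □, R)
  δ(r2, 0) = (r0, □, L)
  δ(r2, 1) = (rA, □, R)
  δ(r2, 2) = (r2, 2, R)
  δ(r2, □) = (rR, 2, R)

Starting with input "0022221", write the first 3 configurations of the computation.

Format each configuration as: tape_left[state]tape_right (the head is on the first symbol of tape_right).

Transitions applied:
Step 1: δ(r0, 0) = (r0, 0, R)
Step 2: δ(r0, 0) = (r0, 0, R)

The first 3 configurations are:
[r0]0022221 ⊢ 0[r0]022221 ⊢ 00[r0]22221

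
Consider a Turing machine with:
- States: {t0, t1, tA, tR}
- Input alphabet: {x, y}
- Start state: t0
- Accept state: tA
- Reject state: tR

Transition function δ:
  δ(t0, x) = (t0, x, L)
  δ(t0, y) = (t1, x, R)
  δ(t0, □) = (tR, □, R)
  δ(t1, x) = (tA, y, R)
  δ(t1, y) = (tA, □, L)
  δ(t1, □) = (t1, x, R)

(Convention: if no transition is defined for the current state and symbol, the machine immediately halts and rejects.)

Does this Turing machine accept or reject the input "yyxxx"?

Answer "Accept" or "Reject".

Execution trace:
Initial: [t0]yyxxx
Step 1: δ(t0, y) = (t1, x, R) → x[t1]yxxx
Step 2: δ(t1, y) = (tA, □, L) → [tA]x□xxx

The machine reaches the accept state tA and halts.

Answer: Accept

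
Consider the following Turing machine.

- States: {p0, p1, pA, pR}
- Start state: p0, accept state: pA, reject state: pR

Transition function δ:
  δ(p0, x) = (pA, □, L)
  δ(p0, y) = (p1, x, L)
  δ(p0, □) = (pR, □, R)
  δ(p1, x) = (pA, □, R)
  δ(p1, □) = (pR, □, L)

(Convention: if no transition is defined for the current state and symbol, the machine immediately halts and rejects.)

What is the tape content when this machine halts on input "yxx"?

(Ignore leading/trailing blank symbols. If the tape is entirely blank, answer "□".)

Execution trace:
Initial: [p0]yxx
Step 1: δ(p0, y) = (p1, x, L) → [p1]□xxx
Step 2: δ(p1, □) = (pR, □, L) → [pR]□□xxx

The machine reaches the reject state pR and halts.

Final tape (ignoring leading/trailing blanks): xxx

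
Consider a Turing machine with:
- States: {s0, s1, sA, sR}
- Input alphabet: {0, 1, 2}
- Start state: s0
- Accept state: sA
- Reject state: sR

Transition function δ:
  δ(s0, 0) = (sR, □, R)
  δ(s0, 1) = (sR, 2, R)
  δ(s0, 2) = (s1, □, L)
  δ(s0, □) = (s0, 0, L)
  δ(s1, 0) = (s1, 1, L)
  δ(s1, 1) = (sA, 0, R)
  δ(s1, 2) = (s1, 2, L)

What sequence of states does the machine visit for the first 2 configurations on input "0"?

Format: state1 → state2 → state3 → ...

Execution trace:
Initial: [s0]0
Step 1: δ(s0, 0) = (sR, □, R) → □[sR]□

The machine reaches the reject state sR and halts.

State sequence: s0 → sR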